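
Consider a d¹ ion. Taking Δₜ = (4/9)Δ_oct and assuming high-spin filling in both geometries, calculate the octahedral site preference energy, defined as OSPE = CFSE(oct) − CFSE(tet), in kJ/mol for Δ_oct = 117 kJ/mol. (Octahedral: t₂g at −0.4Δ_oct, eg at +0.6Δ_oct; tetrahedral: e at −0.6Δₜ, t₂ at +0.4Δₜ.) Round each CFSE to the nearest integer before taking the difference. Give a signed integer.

-16

Octahedral high-spin t₂g¹ eg⁰: CFSE = -0.4 × 117 = -47 kJ/mol.
In a tetrahedral site the filling is e¹ t₂⁰: CFSE(tet) = -0.6Δₜ = -0.6 × (4/9)(117) = -31 kJ/mol.
Subtracting, OSPE = -47 − (-31) = -16 kJ/mol.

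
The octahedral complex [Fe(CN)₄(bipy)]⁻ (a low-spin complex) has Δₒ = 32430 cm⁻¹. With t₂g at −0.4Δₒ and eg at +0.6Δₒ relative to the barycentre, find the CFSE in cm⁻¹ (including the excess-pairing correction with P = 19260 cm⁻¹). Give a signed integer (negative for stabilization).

-26340

Ligand charges: 4×(-1) from CN⁻ and 1×(+0) from bipy sum to -4; with overall charge -1, Fe is +3.
Fe sits in group 8; removing 3 electrons leaves Fe³⁺ with 8 − 3 = 5 d electrons.
The d⁵ electrons fill as t₂g⁵ eg⁰.
CFSE(orbital) = 5×(-0.4Δₒ) + 0×(0.6Δₒ) = -2.0Δₒ; with Δₒ = 32430 cm⁻¹ that is -64860 cm⁻¹.
Relative to high-spin t₂g³ eg² (0 paired), the low-spin configuration has 2 additional pairs, contributing +2 × 19260 = +38520 cm⁻¹.
Combining: -64860 + 38520 = -26340 cm⁻¹.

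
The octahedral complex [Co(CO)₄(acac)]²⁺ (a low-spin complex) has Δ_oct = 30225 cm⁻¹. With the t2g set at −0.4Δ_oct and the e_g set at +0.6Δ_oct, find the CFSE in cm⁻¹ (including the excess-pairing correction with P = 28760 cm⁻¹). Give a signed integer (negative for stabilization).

Ligand charges: 4×(+0) from CO and 1×(-1) from acac⁻ sum to -1; with overall charge +2, Co is +3.
Co³⁺: group 9, so d-count = 9 − 3 = 6.
Configuration: t2g^6 e_g^0.
CFSE(orbital) = 6×(-0.4Δ_oct) + 0×(0.6Δ_oct) = -2.4Δ_oct; with Δ_oct = 30225 cm⁻¹ that is -72540 cm⁻¹.
Relative to high-spin t2g^4 e_g^2 (1 paired), the low-spin configuration has 2 additional pairs, contributing +2 × 28760 = +57520 cm⁻¹.
Overall CFSE = -72540 + 57520 = -15020 cm⁻¹.

-15020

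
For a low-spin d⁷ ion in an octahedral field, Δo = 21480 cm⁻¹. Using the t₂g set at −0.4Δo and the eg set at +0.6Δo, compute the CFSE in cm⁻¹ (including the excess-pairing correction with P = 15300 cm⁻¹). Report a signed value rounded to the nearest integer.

-23364

Electron filling gives t₂g⁶ eg¹.
Orbital CFSE = 6(-0.4) + 1(0.6) = -1.8Δo = -1.8 × 21480 = -38664 cm⁻¹.
Relative to high-spin t₂g⁵ eg² (2 paired), the low-spin configuration has 1 additional pair, contributing +1 × 15300 = +15300 cm⁻¹.
Combining: -38664 + 15300 = -23364 cm⁻¹.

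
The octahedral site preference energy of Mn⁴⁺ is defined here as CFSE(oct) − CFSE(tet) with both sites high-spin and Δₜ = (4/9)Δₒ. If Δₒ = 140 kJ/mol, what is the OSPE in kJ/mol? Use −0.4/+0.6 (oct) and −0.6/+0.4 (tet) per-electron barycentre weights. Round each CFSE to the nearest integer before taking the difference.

-118

Mn⁴⁺: group 7, so d-count = 7 − 4 = 3.
In an octahedral site d³ (HS) is t₂g³ eg⁰, giving CFSE(oct) = -1.2Δₒ = -168 kJ/mol.
Tetrahedral: e² t₂¹, CFSE = 2(−0.6) + 1(+0.4) = -0.8Δₜ = -0.8 × (4/9) × 140 = -50 kJ/mol.
Subtracting, OSPE = -168 − (-50) = -118 kJ/mol.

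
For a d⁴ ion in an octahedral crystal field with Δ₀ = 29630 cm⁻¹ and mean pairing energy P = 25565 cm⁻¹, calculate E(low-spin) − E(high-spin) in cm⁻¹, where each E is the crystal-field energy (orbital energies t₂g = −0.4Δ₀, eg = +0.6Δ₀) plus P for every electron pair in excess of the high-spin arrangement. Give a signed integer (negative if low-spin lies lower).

-4065

High-spin d⁴ fills as t₂g³ eg¹ with CFSE 3(−0.4) + 1(+0.6) = -0.6Δ₀ = -17778 cm⁻¹.
Low-spin t₂g⁴ eg⁰ gives -1.6Δ₀ = -47408 cm⁻¹, but forming 1 extra pair costs 1P = 25565 cm⁻¹, so E(LS) = -47408 + 25565 = -21843 cm⁻¹.
E(LS) − E(HS) = -21843 − (-17778) = -4065 cm⁻¹.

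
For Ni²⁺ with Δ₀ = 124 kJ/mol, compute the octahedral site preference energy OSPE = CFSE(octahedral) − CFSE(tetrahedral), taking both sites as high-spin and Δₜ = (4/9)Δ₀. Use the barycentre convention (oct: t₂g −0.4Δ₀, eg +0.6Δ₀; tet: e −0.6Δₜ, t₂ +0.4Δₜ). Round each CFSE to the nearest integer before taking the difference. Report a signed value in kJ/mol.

-105

Ni sits in group 10; removing 2 electrons leaves Ni²⁺ with 10 − 2 = 8 d electrons.
In an octahedral site d⁸ (HS) is t₂g⁶ eg², giving CFSE(oct) = -1.2Δ₀ = -149 kJ/mol.
In a tetrahedral site the filling is e⁴ t₂⁴: CFSE(tet) = -0.8Δₜ = -0.8 × (4/9)(124) = -44 kJ/mol.
OSPE = -149 − (-44) = -105 kJ/mol.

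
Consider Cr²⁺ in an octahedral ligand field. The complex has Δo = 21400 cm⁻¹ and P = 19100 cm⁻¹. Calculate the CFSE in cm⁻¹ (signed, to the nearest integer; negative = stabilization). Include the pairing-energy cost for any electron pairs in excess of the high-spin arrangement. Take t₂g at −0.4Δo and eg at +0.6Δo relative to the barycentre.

-15140

Cr is in group 6, so Cr²⁺ is d⁴ (6 − 2 = 4).
Here Δo > P (21400 > 19100), so the low-spin state is favoured.
That gives t₂g⁴ eg⁰.
Orbital CFSE = -1.6Δo = -1.6 × 21400 = -34240 cm⁻¹.
Excess pairs vs high-spin: 1 − 0 = 1; pairing cost = +19100 cm⁻¹.
Net CFSE = -34240 + 19100 = -15140 cm⁻¹.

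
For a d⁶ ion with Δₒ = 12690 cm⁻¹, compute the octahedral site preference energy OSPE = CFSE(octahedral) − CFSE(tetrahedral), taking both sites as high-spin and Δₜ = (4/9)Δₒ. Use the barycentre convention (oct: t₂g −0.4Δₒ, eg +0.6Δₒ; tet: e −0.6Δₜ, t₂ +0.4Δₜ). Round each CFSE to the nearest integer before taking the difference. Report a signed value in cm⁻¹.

-1692

Octahedral high-spin t2g^4 e_g^2: CFSE = -0.4 × 12690 = -5076 cm⁻¹.
Tetrahedral e^3 t2^3 gives -0.6Δₜ = -0.6 × (4/9) × 12690 = -3384 cm⁻¹.
OSPE = -5076 − (-3384) = -1692 cm⁻¹.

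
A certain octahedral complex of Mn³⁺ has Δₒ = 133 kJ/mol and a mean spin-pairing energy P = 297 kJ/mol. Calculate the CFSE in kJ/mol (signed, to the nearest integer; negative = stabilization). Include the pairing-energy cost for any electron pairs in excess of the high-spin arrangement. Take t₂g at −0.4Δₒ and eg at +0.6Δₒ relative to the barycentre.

Group 7 minus oxidation state +3 gives a d⁴ configuration for Mn³⁺.
Since Δₒ = 133 kJ/mol < P = 297 kJ/mol, the complex adopts the high-spin configuration.
Configuration: t₂g³ eg¹.
Orbital CFSE = -0.6Δₒ = -0.6 × 133 = -80 kJ/mol.
High-spin has no excess pairs, so no pairing correction applies.

-80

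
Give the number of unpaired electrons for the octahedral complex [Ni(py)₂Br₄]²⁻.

Ligand charges: 2×(+0) from py and 4×(-1) from Br⁻ sum to -4; with overall charge -2, Ni is +2.
Ni²⁺: group 10, so d-count = 10 − 2 = 8.
Configuration: t₂g⁶ eg², giving 2 unpaired electrons.

2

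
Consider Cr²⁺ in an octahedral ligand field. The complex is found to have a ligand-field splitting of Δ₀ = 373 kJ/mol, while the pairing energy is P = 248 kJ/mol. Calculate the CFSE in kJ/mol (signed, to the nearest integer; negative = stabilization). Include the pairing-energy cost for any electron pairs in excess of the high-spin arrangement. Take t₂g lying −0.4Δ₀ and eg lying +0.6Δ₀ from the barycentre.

Cr is in group 6, so Cr²⁺ is d⁴ (6 − 2 = 4).
Since Δ₀ = 373 kJ/mol > P = 248 kJ/mol, the complex adopts the low-spin configuration.
Filling d⁴ accordingly: t₂g⁴ eg⁰.
Orbital CFSE = -1.6Δ₀ = -1.6 × 373 = -597 kJ/mol.
Excess pairs vs high-spin: 1 − 0 = 1; pairing cost = +248 kJ/mol.
Net CFSE = -597 + 248 = -349 kJ/mol.

-349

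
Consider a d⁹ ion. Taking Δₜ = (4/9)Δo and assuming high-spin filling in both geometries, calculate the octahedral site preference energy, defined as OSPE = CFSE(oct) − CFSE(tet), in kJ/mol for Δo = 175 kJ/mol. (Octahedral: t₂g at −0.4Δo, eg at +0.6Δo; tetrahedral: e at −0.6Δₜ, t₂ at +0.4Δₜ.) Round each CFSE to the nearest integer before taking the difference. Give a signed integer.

-74

Octahedral high-spin t₂g⁶ eg³: CFSE = -0.6 × 175 = -105 kJ/mol.
Tetrahedral e⁴ t₂⁵ gives -0.4Δₜ = -0.4 × (4/9) × 175 = -31 kJ/mol.
OSPE = -105 − (-31) = -74 kJ/mol.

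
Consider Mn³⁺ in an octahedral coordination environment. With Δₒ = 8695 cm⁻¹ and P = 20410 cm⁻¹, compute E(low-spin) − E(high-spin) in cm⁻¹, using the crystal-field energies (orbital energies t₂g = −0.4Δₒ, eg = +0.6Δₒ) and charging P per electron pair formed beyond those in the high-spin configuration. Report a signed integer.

Mn sits in group 7; removing 3 electrons leaves Mn³⁺ with 7 − 3 = 4 d electrons.
High-spin: t₂g³ eg¹, CFSE = -0.6Δₒ = -5217 cm⁻¹.
Low-spin t₂g⁴ eg⁰ gives -1.6Δₒ = -13912 cm⁻¹, but forming 1 extra pair costs 1P = 20410 cm⁻¹, so E(LS) = -13912 + 20410 = 6498 cm⁻¹.
The difference is 6498 − (-5217) = 11715 cm⁻¹, so high-spin lies lower.

11715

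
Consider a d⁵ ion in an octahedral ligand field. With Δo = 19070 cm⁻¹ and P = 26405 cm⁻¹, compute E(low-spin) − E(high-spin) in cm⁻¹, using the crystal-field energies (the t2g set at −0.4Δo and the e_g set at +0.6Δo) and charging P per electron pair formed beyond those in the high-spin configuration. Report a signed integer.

In the high-spin limit (t2g^3 e_g^2) the orbital term is 0.0Δo = 0 cm⁻¹, with no excess pairing.
Low-spin: t2g^5 e_g^0, orbital CFSE = -2.0Δo = -38140 cm⁻¹; plus 2 excess pairs × P = +52810 cm⁻¹; total 14670 cm⁻¹.
E(LS) − E(HS) = 14670 − (0) = 14670 cm⁻¹.

14670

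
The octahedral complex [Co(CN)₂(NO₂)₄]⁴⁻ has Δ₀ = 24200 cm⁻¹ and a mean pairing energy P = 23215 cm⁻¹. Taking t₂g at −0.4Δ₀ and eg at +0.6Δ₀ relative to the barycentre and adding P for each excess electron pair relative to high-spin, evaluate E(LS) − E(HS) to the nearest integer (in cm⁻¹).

-985

Ligand charges: 2×(-1) from CN⁻ and 4×(-1) from NO₂⁻ sum to -6; with overall charge -4, Co is +2.
Co²⁺: group 9, so d-count = 9 − 2 = 7.
High-spin d⁷ fills as t₂g⁵ eg² with CFSE 5(−0.4) + 2(+0.6) = -0.8Δ₀ = -19360 cm⁻¹.
Low-spin t₂g⁶ eg¹ gives -1.8Δ₀ = -43560 cm⁻¹, but forming 1 extra pair costs 1P = 23215 cm⁻¹, so E(LS) = -43560 + 23215 = -20345 cm⁻¹.
Thus E(LS) − E(HS) = -985 cm⁻¹.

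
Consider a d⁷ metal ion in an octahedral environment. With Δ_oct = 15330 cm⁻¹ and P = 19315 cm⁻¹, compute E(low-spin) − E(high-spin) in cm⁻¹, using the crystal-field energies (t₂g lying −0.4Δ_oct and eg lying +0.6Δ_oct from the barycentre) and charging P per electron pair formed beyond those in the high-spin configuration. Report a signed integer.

In the high-spin limit (t₂g⁵ eg²) the orbital term is -0.8Δ_oct = -12264 cm⁻¹, with no excess pairing.
Low-spin: t₂g⁶ eg¹, orbital CFSE = -1.8Δ_oct = -27594 cm⁻¹; plus 1 excess pair × P = +19315 cm⁻¹; total -8279 cm⁻¹.
E(LS) − E(HS) = -8279 − (-12264) = 3985 cm⁻¹.

3985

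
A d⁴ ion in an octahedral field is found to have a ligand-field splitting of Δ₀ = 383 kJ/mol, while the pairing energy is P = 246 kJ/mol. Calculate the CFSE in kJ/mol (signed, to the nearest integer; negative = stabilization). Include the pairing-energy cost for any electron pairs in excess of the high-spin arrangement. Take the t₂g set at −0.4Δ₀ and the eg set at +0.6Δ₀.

-367

Here Δ₀ > P (383 > 246), so the low-spin state is favoured.
Filling d⁴ accordingly: t₂g⁴ eg⁰.
Orbital CFSE = -1.6Δ₀ = -1.6 × 383 = -613 kJ/mol.
Excess pairs vs high-spin: 1 − 0 = 1; pairing cost = +246 kJ/mol.
Net CFSE = -613 + 246 = -367 kJ/mol.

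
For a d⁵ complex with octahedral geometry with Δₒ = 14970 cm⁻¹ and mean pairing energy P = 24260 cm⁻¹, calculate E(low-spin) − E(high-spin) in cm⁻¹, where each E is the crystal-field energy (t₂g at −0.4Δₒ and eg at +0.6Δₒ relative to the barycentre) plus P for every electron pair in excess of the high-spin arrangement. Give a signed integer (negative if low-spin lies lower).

In the high-spin limit (t₂g³ eg²) the orbital term is 0.0Δₒ = 0 cm⁻¹, with no excess pairing.
Low-spin t₂g⁵ eg⁰ gives -2.0Δₒ = -29940 cm⁻¹, but forming 2 extra pairs costs 2P = 48520 cm⁻¹, so E(LS) = -29940 + 48520 = 18580 cm⁻¹.
The difference is 18580 − (0) = 18580 cm⁻¹, so high-spin lies lower.

18580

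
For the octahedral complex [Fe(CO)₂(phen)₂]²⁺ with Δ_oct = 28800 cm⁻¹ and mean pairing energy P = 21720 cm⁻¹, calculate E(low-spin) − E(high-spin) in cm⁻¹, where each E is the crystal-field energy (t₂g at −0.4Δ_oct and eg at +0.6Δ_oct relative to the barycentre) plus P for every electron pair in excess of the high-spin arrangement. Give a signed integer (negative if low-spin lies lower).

Ligand charges: 2×(+0) from CO and 2×(+0) from phen sum to +0; with overall charge +2, Fe is +2.
Fe²⁺: group 8, so d-count = 8 − 2 = 6.
High-spin d⁶ fills as t₂g⁴ eg² with CFSE 4(−0.4) + 2(+0.6) = -0.4Δ_oct = -11520 cm⁻¹.
For low-spin the configuration is t₂g⁶ eg⁰: orbital energy -2.4 × 28800 = -69120 cm⁻¹, and 2 additional pairs relative to high-spin add 43440 cm⁻¹, giving -25680 cm⁻¹.
The difference is -25680 − (-11520) = -14160 cm⁻¹, so low-spin lies lower.

-14160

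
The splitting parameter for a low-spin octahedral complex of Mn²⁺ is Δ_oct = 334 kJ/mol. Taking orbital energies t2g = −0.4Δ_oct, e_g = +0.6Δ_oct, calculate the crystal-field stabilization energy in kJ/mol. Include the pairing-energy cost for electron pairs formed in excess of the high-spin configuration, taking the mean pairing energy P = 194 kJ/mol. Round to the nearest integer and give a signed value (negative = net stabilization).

Group 7 minus oxidation state +2 gives a d⁵ configuration for Mn²⁺.
Electron filling gives t2g^5 e_g^0.
CFSE(orbital) = 5×(-0.4Δ_oct) + 0×(0.6Δ_oct) = -2.0Δ_oct; with Δ_oct = 334 kJ/mol that is -668 kJ/mol.
Relative to high-spin t2g^3 e_g^2 (0 paired), the low-spin configuration has 2 additional pairs, contributing +2 × 194 = +388 kJ/mol.
Overall CFSE = -668 + 388 = -280 kJ/mol.

-280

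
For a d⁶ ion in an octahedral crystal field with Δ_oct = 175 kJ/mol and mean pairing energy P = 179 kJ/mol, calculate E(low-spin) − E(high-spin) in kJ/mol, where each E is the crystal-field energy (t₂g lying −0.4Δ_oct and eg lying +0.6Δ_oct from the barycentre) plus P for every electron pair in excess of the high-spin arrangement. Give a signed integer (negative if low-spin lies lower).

8

In the high-spin limit (t₂g⁴ eg²) the orbital term is -0.4Δ_oct = -70 kJ/mol, with no excess pairing.
Low-spin: t₂g⁶ eg⁰, orbital CFSE = -2.4Δ_oct = -420 kJ/mol; plus 2 excess pairs × P = +358 kJ/mol; total -62 kJ/mol.
Thus E(LS) − E(HS) = 8 kJ/mol.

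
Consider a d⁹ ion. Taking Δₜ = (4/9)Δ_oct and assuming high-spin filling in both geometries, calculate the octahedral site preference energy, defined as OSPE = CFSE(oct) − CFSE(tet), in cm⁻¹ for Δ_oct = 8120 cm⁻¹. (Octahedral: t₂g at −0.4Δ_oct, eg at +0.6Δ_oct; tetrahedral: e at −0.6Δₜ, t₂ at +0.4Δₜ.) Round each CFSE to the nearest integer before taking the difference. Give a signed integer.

-3428

Octahedral (high-spin): t2g^6 e_g^3, CFSE = 6(−0.4) + 3(+0.6) = -0.6Δ_oct = -0.6 × 8120 = -4872 cm⁻¹.
In a tetrahedral site the filling is e^4 t2^5: CFSE(tet) = -0.4Δₜ = -0.4 × (4/9)(8120) = -1444 cm⁻¹.
OSPE = -4872 − (-1444) = -3428 cm⁻¹.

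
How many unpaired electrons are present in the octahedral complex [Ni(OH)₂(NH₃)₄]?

Ligand charges: 2×(-1) from OH⁻ and 4×(+0) from NH₃ sum to -2; with overall charge +0, Ni is +2.
Group 10 minus oxidation state +2 gives a d⁸ configuration for Ni²⁺.
Configuration: t2g^6 e_g^2, giving 2 unpaired electrons.

2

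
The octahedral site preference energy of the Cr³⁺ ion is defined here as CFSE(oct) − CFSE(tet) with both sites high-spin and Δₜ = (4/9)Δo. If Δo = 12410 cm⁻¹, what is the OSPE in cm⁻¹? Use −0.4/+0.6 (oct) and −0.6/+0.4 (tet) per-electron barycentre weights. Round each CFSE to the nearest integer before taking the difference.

Cr is in group 6, so Cr³⁺ is d³ (6 − 3 = 3).
In an octahedral site d³ (HS) is t2g^3 e_g^0, giving CFSE(oct) = -1.2Δo = -14892 cm⁻¹.
In a tetrahedral site the filling is e^2 t2^1: CFSE(tet) = -0.8Δₜ = -0.8 × (4/9)(12410) = -4412 cm⁻¹.
Subtracting, OSPE = -14892 − (-4412) = -10480 cm⁻¹.

-10480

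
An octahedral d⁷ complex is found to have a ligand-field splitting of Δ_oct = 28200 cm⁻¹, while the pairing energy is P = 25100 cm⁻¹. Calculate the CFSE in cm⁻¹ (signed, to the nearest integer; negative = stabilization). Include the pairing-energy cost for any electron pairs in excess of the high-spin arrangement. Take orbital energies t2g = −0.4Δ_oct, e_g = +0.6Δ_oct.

-25660

Here Δ_oct > P (28200 > 25100), so the low-spin state is favoured.
Filling d⁷ accordingly: t2g^6 e_g^1.
Orbital CFSE = -1.8Δ_oct = -1.8 × 28200 = -50760 cm⁻¹.
Excess pairs vs high-spin: 3 − 2 = 1; pairing cost = +25100 cm⁻¹.
Net CFSE = -50760 + 25100 = -25660 cm⁻¹.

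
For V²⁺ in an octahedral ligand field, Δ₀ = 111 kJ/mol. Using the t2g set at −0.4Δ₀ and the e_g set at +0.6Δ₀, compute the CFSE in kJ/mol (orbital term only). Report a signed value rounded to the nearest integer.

V is in group 5, so V²⁺ is d³ (5 − 2 = 3).
Configuration: t2g^3 e_g^0.
The orbital stabilization is -1.2Δ₀ = -1.2 × 111 = -133 kJ/mol.

-133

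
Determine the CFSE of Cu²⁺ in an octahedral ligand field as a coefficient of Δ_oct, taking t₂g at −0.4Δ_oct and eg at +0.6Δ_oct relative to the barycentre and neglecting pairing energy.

-0.6 Δ_oct

Cu is in group 11, so Cu²⁺ is d⁹ (11 − 2 = 9).
For octahedral d⁹ the high- and low-spin configurations coincide.
Configuration: t₂g⁶ eg³.
CFSE = 6(-0.4Δ_oct) + 3(0.6Δ_oct) = -2.4Δ_oct + 1.8Δ_oct = -0.6Δ_oct.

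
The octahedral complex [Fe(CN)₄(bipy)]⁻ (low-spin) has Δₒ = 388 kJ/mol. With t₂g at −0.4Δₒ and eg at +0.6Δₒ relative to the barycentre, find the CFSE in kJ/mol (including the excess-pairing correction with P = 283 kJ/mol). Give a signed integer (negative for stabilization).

-210

Ligand charges: 4×(-1) from CN⁻ and 1×(+0) from bipy sum to -4; with overall charge -1, Fe is +3.
Fe³⁺: group 8, so d-count = 8 − 3 = 5.
Electron filling gives t₂g⁵ eg⁰.
Orbital CFSE = 5(-0.4) + 0(0.6) = -2.0Δₒ = -2.0 × 388 = -776 kJ/mol.
Relative to high-spin t₂g³ eg² (0 paired), the low-spin configuration has 2 additional pairs, contributing +2 × 283 = +566 kJ/mol.
Overall CFSE = -776 + 566 = -210 kJ/mol.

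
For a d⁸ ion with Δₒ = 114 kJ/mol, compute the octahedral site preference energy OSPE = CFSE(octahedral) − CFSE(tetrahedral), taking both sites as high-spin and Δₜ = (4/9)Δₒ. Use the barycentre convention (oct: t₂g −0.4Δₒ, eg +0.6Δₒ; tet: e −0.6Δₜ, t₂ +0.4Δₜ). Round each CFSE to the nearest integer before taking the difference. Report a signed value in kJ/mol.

Octahedral high-spin t₂g⁶ eg²: CFSE = -1.2 × 114 = -137 kJ/mol.
In a tetrahedral site the filling is e⁴ t₂⁴: CFSE(tet) = -0.8Δₜ = -0.8 × (4/9)(114) = -41 kJ/mol.
OSPE = -137 − (-41) = -96 kJ/mol.

-96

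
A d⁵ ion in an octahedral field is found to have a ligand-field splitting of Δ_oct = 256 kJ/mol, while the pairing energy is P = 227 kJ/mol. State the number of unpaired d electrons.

1

Here Δ_oct > P (256 > 227), so the low-spin state is favoured.
Filling d⁵ accordingly: t₂g⁵ eg⁰.
Unpaired electrons: 1.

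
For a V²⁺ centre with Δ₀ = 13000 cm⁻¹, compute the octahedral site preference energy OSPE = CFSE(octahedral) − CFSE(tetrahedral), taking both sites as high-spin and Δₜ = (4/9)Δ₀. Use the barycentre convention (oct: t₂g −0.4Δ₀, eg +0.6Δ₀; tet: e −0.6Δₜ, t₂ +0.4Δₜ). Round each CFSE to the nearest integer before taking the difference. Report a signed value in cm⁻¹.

-10978

Group 5 minus oxidation state +2 gives a d³ configuration for V²⁺.
Octahedral high-spin t₂g³ eg⁰: CFSE = -1.2 × 13000 = -15600 cm⁻¹.
Tetrahedral: e² t₂¹, CFSE = 2(−0.6) + 1(+0.4) = -0.8Δₜ = -0.8 × (4/9) × 13000 = -4622 cm⁻¹.
OSPE = -15600 − (-4622) = -10978 cm⁻¹.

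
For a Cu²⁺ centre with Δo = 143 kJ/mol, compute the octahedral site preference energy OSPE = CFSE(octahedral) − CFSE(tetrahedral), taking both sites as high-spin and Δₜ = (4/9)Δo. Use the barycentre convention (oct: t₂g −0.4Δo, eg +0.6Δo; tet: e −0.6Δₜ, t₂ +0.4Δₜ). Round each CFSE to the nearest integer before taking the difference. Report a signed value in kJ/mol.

-61

Cu is in group 11, so Cu²⁺ is d⁹ (11 − 2 = 9).
Octahedral (high-spin): t₂g⁶ eg³, CFSE = 6(−0.4) + 3(+0.6) = -0.6Δo = -0.6 × 143 = -86 kJ/mol.
Tetrahedral e⁴ t₂⁵ gives -0.4Δₜ = -0.4 × (4/9) × 143 = -25 kJ/mol.
OSPE = CFSE(oct) − CFSE(tet) = -86 − (-25) = -61 kJ/mol.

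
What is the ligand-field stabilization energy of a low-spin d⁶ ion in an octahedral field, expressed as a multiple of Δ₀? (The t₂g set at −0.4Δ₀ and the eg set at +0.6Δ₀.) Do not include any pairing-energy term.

-2.4 Δ₀

Configuration: t₂g⁶ eg⁰.
CFSE = 6(-0.4Δ₀) + 0(0.6Δ₀) = -2.4Δ₀ + 0.0Δ₀ = -2.4Δ₀.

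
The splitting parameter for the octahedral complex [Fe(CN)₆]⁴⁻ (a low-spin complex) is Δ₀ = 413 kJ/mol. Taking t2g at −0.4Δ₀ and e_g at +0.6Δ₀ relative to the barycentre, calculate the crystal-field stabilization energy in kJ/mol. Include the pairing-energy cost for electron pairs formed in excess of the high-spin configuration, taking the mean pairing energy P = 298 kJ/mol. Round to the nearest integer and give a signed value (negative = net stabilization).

-395

Each CN⁻ contributes -1; 6 × (-1) = -6. With overall charge -4, Fe is in the +2 oxidation state.
Group 8 minus oxidation state +2 gives a d⁶ configuration for Fe²⁺.
Electron filling gives t2g^6 e_g^0.
The orbital stabilization is -2.4Δ₀ = -2.4 × 413 = -991 kJ/mol.
Pairing penalty: 3 pairs vs 1 in the high-spin reference → 2 extra × P = 596 kJ/mol.
Net CFSE = -991 + 596 = -395 kJ/mol.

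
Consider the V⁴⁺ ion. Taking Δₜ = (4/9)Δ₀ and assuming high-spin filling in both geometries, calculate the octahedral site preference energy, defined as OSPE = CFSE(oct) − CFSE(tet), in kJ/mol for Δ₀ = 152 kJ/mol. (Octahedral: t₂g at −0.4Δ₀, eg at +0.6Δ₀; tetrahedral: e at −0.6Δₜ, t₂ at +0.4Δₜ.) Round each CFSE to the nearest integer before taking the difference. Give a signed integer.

-20

V is in group 5, so V⁴⁺ is d¹ (5 − 4 = 1).
Octahedral (high-spin): t₂g¹ eg⁰, CFSE = 1(−0.4) + 0(+0.6) = -0.4Δ₀ = -0.4 × 152 = -61 kJ/mol.
Tetrahedral e¹ t₂⁰ gives -0.6Δₜ = -0.6 × (4/9) × 152 = -41 kJ/mol.
OSPE = -61 − (-41) = -20 kJ/mol.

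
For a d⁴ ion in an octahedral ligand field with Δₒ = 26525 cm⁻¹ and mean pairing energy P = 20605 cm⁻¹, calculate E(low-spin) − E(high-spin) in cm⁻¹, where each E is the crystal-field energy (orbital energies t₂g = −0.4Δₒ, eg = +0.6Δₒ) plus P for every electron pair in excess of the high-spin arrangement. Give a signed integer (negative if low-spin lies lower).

High-spin: t₂g³ eg¹, CFSE = -0.6Δₒ = -15915 cm⁻¹.
For low-spin the configuration is t₂g⁴ eg⁰: orbital energy -1.6 × 26525 = -42440 cm⁻¹, and 1 additional pair relative to high-spin adds 20605 cm⁻¹, giving -21835 cm⁻¹.
E(LS) − E(HS) = -21835 − (-15915) = -5920 cm⁻¹.

-5920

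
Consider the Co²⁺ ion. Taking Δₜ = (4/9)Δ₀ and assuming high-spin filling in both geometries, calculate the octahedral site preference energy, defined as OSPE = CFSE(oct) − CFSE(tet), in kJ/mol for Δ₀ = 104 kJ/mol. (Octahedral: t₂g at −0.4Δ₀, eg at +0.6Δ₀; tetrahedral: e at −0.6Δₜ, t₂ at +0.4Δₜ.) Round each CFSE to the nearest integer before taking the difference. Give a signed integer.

-28

Co is in group 9, so Co²⁺ is d⁷ (9 − 2 = 7).
Octahedral high-spin t2g^5 e_g^2: CFSE = -0.8 × 104 = -83 kJ/mol.
In a tetrahedral site the filling is e^4 t2^3: CFSE(tet) = -1.2Δₜ = -1.2 × (4/9)(104) = -55 kJ/mol.
OSPE = -83 − (-55) = -28 kJ/mol.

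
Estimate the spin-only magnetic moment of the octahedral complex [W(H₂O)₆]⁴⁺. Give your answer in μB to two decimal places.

2.83 μB

H₂O is neutral, so the +4 overall charge sits on W: oxidation state +4.
Group 6 minus oxidation state +4 gives a d² configuration for W⁴⁺.
For octahedral d² the high- and low-spin configurations coincide.
Configuration: t₂g² eg⁰ → 2 unpaired electrons.
μ(spin-only) = √[2(2+2)] = √8 ≈ 2.83 μB.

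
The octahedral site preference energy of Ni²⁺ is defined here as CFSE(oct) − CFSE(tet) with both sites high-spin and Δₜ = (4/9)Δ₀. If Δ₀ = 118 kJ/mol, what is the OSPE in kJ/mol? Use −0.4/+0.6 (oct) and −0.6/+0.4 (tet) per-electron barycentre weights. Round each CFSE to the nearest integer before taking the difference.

-100

Ni is in group 10, so Ni²⁺ is d⁸ (10 − 2 = 8).
In an octahedral site d⁸ (HS) is t₂g⁶ eg², giving CFSE(oct) = -1.2Δ₀ = -142 kJ/mol.
In a tetrahedral site the filling is e⁴ t₂⁴: CFSE(tet) = -0.8Δₜ = -0.8 × (4/9)(118) = -42 kJ/mol.
OSPE = CFSE(oct) − CFSE(tet) = -142 − (-42) = -100 kJ/mol.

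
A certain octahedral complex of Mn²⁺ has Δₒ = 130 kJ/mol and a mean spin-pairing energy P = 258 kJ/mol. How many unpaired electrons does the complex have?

5

Group 7 minus oxidation state +2 gives a d⁵ configuration for Mn²⁺.
Here Δₒ < P (130 < 258), so the high-spin state is favoured.
Filling d⁵ accordingly: t₂g³ eg².
Unpaired electrons: 5.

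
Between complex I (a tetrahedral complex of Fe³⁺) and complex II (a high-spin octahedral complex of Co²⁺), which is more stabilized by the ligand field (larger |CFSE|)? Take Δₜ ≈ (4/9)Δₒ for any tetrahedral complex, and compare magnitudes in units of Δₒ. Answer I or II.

I: Fe is in group 8, so Fe³⁺ is d⁵ (8 − 3 = 5); With tetrahedral geometry the complex is necessarily high-spin; e² t₂³, CFSE = 0.0Δₜ ≈ 0.00Δₒ.
II: Co sits in group 9; removing 2 electrons leaves Co²⁺ with 9 − 2 = 7 d electrons; t₂g⁵ eg², CFSE = -0.8Δₒ.
So II has the larger |CFSE|.

II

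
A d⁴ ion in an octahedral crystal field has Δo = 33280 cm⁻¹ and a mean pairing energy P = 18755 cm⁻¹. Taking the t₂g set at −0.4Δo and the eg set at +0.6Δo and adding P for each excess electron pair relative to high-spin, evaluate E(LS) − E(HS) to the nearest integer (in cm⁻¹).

-14525

High-spin d⁴ fills as t₂g³ eg¹ with CFSE 3(−0.4) + 1(+0.6) = -0.6Δo = -19968 cm⁻¹.
For low-spin the configuration is t₂g⁴ eg⁰: orbital energy -1.6 × 33280 = -53248 cm⁻¹, and 1 additional pair relative to high-spin adds 18755 cm⁻¹, giving -34493 cm⁻¹.
The difference is -34493 − (-19968) = -14525 cm⁻¹, so low-spin lies lower.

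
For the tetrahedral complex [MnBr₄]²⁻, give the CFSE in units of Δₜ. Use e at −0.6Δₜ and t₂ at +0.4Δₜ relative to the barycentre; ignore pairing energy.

0.0 Δₜ

Each Br⁻ contributes -1; 4 × (-1) = -4. With overall charge -2, Mn is in the +2 oxidation state.
Group 7 minus oxidation state +2 gives a d⁵ configuration for Mn²⁺.
Tetrahedral fields are weak (Δₜ ≈ 4/9 Δₒ), so electrons fill high-spin.
Configuration: e² t₂³.
CFSE = 2(-0.6Δₜ) + 3(0.4Δₜ) = -1.2Δₜ + 1.2Δₜ = 0.0Δₜ.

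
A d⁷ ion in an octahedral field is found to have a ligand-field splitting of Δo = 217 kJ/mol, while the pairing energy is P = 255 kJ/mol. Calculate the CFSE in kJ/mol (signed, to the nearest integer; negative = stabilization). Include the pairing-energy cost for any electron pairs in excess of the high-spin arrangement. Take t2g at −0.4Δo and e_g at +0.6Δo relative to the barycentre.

With Δo < P the complex is high-spin.
Configuration: t2g^5 e_g^2.
Orbital CFSE = -0.8Δo = -0.8 × 217 = -174 kJ/mol.
High-spin has no excess pairs, so no pairing correction applies.

-174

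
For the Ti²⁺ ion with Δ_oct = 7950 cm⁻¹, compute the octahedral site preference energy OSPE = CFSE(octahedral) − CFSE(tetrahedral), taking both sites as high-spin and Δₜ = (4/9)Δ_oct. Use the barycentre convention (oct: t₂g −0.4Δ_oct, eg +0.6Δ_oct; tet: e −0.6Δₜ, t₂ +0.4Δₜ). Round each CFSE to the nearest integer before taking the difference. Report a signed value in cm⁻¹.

Ti²⁺: group 4, so d-count = 4 − 2 = 2.
In an octahedral site d² (HS) is t₂g² eg⁰, giving CFSE(oct) = -0.8Δ_oct = -6360 cm⁻¹.
Tetrahedral e² t₂⁰ gives -1.2Δₜ = -1.2 × (4/9) × 7950 = -4240 cm⁻¹.
OSPE = CFSE(oct) − CFSE(tet) = -6360 − (-4240) = -2120 cm⁻¹.

-2120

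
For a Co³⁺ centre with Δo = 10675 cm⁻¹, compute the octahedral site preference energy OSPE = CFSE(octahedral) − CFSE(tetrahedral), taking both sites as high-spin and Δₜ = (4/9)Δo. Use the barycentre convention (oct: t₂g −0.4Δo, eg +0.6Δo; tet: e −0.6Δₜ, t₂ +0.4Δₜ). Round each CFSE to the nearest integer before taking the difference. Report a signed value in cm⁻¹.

Co sits in group 9; removing 3 electrons leaves Co³⁺ with 9 − 3 = 6 d electrons.
In an octahedral site d⁶ (HS) is t₂g⁴ eg², giving CFSE(oct) = -0.4Δo = -4270 cm⁻¹.
Tetrahedral: e³ t₂³, CFSE = 3(−0.6) + 3(+0.4) = -0.6Δₜ = -0.6 × (4/9) × 10675 = -2847 cm⁻¹.
OSPE = CFSE(oct) − CFSE(tet) = -4270 − (-2847) = -1423 cm⁻¹.

-1423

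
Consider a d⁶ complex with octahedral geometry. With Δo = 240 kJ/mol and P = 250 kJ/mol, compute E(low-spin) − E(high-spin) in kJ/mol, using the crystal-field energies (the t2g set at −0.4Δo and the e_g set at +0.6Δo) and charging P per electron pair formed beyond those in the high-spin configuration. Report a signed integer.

20

High-spin d⁶ fills as t2g^4 e_g^2 with CFSE 4(−0.4) + 2(+0.6) = -0.4Δo = -96 kJ/mol.
For low-spin the configuration is t2g^6 e_g^0: orbital energy -2.4 × 240 = -576 kJ/mol, and 2 additional pairs relative to high-spin add 500 kJ/mol, giving -76 kJ/mol.
E(LS) − E(HS) = -76 − (-96) = 20 kJ/mol.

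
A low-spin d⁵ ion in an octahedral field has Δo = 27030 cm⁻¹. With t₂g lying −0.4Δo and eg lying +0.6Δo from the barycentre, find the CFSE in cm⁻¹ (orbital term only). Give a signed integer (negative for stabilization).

Configuration: t₂g⁵ eg⁰.
The orbital stabilization is -2.0Δo = -2.0 × 27030 = -54060 cm⁻¹.

-54060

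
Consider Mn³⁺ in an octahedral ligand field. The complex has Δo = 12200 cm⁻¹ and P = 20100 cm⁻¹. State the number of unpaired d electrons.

4

Mn is in group 7, so Mn³⁺ is d⁴ (7 − 3 = 4).
Since Δo = 12200 cm⁻¹ < P = 20100 cm⁻¹, the complex adopts the high-spin configuration.
Filling d⁴ accordingly: t₂g³ eg¹.
Unpaired electrons: 4.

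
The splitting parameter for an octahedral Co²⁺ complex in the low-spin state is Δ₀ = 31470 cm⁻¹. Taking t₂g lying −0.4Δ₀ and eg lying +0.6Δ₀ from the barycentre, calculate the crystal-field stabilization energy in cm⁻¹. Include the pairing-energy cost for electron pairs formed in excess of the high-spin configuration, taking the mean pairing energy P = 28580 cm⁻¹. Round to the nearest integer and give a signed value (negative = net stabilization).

-28066

Group 9 minus oxidation state +2 gives a d⁷ configuration for Co²⁺.
Electron filling gives t₂g⁶ eg¹.
The orbital stabilization is -1.8Δ₀ = -1.8 × 31470 = -56646 cm⁻¹.
Relative to high-spin t₂g⁵ eg² (2 paired), the low-spin configuration has 1 additional pair, contributing +1 × 28580 = +28580 cm⁻¹.
Overall CFSE = -56646 + 28580 = -28066 cm⁻¹.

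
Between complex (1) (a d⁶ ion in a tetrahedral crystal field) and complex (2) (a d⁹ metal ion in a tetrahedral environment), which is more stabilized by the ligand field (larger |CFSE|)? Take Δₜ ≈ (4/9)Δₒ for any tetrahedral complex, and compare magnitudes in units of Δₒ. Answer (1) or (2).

(1): Tetrahedral fields are weak (Δₜ ≈ 4/9 Δₒ), so electrons fill high-spin; e^3 t2^3, CFSE = -0.6Δₜ ≈ -0.27Δₒ.
(2): Tetrahedral splitting is small, so the complex is high-spin; e^4 t2^5, CFSE = -0.4Δₜ ≈ -0.18Δₒ.
So (1) has the larger |CFSE|.

(1)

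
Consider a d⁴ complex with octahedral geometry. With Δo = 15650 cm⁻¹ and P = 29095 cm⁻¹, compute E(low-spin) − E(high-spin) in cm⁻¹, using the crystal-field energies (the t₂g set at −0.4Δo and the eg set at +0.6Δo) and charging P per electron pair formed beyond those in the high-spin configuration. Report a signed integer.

13445

In the high-spin limit (t₂g³ eg¹) the orbital term is -0.6Δo = -9390 cm⁻¹, with no excess pairing.
Low-spin: t₂g⁴ eg⁰, orbital CFSE = -1.6Δo = -25040 cm⁻¹; plus 1 excess pair × P = +29095 cm⁻¹; total 4055 cm⁻¹.
The difference is 4055 − (-9390) = 13445 cm⁻¹, so high-spin lies lower.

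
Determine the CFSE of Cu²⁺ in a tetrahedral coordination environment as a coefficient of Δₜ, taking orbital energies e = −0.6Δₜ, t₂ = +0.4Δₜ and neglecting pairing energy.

Cu²⁺: group 11, so d-count = 11 − 2 = 9.
Tetrahedral splitting is small, so the complex is high-spin.
Configuration: e⁴ t₂⁵.
CFSE = 4(-0.6Δₜ) + 5(0.4Δₜ) = -2.4Δₜ + 2.0Δₜ = -0.4Δₜ.

-0.4 Δₜ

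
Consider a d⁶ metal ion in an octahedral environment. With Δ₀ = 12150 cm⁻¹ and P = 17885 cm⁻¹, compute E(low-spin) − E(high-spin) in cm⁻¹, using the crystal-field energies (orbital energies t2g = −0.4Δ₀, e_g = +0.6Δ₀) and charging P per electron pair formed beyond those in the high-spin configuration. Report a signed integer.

In the high-spin limit (t2g^4 e_g^2) the orbital term is -0.4Δ₀ = -4860 cm⁻¹, with no excess pairing.
Low-spin t2g^6 e_g^0 gives -2.4Δ₀ = -29160 cm⁻¹, but forming 2 extra pairs costs 2P = 35770 cm⁻¹, so E(LS) = -29160 + 35770 = 6610 cm⁻¹.
The difference is 6610 − (-4860) = 11470 cm⁻¹, so high-spin lies lower.

11470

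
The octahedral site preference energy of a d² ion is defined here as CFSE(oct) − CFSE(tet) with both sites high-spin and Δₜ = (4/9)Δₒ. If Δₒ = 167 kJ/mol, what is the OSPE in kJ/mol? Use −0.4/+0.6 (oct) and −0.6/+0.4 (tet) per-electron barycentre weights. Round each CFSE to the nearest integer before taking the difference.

-45

Octahedral (high-spin): t₂g² eg⁰, CFSE = 2(−0.4) + 0(+0.6) = -0.8Δₒ = -0.8 × 167 = -134 kJ/mol.
In a tetrahedral site the filling is e² t₂⁰: CFSE(tet) = -1.2Δₜ = -1.2 × (4/9)(167) = -89 kJ/mol.
OSPE = CFSE(oct) − CFSE(tet) = -134 − (-89) = -45 kJ/mol.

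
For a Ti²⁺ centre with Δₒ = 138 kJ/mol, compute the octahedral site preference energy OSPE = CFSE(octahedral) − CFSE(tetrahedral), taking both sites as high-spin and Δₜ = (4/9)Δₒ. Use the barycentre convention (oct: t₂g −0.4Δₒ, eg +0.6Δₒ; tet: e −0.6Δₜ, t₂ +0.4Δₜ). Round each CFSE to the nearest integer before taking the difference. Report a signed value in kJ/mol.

-36

Group 4 minus oxidation state +2 gives a d² configuration for Ti²⁺.
Octahedral high-spin t₂g² eg⁰: CFSE = -0.8 × 138 = -110 kJ/mol.
Tetrahedral: e² t₂⁰, CFSE = 2(−0.6) + 0(+0.4) = -1.2Δₜ = -1.2 × (4/9) × 138 = -74 kJ/mol.
OSPE = CFSE(oct) − CFSE(tet) = -110 − (-74) = -36 kJ/mol.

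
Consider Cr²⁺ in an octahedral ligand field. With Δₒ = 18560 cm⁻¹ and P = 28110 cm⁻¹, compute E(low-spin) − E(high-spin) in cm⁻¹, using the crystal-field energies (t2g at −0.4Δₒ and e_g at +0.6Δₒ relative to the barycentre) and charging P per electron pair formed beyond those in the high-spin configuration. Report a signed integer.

Cr is in group 6, so Cr²⁺ is d⁴ (6 − 2 = 4).
High-spin d⁴ fills as t2g^3 e_g^1 with CFSE 3(−0.4) + 1(+0.6) = -0.6Δₒ = -11136 cm⁻¹.
Low-spin: t2g^4 e_g^0, orbital CFSE = -1.6Δₒ = -29696 cm⁻¹; plus 1 excess pair × P = +28110 cm⁻¹; total -1586 cm⁻¹.
The difference is -1586 − (-11136) = 9550 cm⁻¹, so high-spin lies lower.

9550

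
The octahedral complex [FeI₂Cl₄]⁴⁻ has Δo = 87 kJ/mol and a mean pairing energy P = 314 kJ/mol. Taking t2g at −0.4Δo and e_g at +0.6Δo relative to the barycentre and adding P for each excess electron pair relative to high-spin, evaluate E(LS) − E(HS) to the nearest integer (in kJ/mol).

Ligand charges: 2×(-1) from I⁻ and 4×(-1) from Cl⁻ sum to -6; with overall charge -4, Fe is +2.
Group 8 minus oxidation state +2 gives a d⁶ configuration for Fe²⁺.
High-spin d⁶ fills as t2g^4 e_g^2 with CFSE 4(−0.4) + 2(+0.6) = -0.4Δo = -35 kJ/mol.
Low-spin t2g^6 e_g^0 gives -2.4Δo = -209 kJ/mol, but forming 2 extra pairs costs 2P = 628 kJ/mol, so E(LS) = -209 + 628 = 419 kJ/mol.
The difference is 419 − (-35) = 454 kJ/mol, so high-spin lies lower.

454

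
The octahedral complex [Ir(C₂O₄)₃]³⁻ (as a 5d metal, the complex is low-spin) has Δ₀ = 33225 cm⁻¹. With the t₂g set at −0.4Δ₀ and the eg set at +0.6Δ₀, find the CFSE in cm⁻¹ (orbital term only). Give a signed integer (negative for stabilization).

Each C₂O₄²⁻ contributes -2; 3 × (-2) = -6. With overall charge -3, Ir is in the +3 oxidation state.
Ir sits in group 9; removing 3 electrons leaves Ir³⁺ with 9 − 3 = 6 d electrons.
The d⁶ electrons fill as t₂g⁶ eg⁰.
The orbital stabilization is -2.4Δ₀ = -2.4 × 33225 = -79740 cm⁻¹.

-79740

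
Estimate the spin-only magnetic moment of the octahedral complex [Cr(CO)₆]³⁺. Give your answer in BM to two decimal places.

3.87 BM

CO is neutral, so the +3 overall charge sits on Cr: oxidation state +3.
Cr is in group 6, so Cr³⁺ is d³ (6 − 3 = 3).
Configuration: t2g^3 e_g^0 → 3 unpaired electrons.
μ(spin-only) = √[3(3+2)] = √15 ≈ 3.87 BM.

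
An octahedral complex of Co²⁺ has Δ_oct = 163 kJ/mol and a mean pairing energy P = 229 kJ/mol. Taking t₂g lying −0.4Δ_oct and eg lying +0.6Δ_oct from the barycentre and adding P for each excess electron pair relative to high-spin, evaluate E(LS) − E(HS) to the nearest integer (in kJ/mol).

Co is in group 9, so Co²⁺ is d⁷ (9 − 2 = 7).
High-spin d⁷ fills as t₂g⁵ eg² with CFSE 5(−0.4) + 2(+0.6) = -0.8Δ_oct = -130 kJ/mol.
Low-spin: t₂g⁶ eg¹, orbital CFSE = -1.8Δ_oct = -293 kJ/mol; plus 1 excess pair × P = +229 kJ/mol; total -64 kJ/mol.
The difference is -64 − (-130) = 66 kJ/mol, so high-spin lies lower.

66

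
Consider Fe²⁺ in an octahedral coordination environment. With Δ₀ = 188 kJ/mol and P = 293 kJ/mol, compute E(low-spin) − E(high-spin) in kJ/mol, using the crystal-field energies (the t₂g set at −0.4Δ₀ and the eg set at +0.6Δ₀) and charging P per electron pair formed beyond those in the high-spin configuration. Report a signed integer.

210

Fe sits in group 8; removing 2 electrons leaves Fe²⁺ with 8 − 2 = 6 d electrons.
In the high-spin limit (t₂g⁴ eg²) the orbital term is -0.4Δ₀ = -75 kJ/mol, with no excess pairing.
Low-spin: t₂g⁶ eg⁰, orbital CFSE = -2.4Δ₀ = -451 kJ/mol; plus 2 excess pairs × P = +586 kJ/mol; total 135 kJ/mol.
The difference is 135 − (-75) = 210 kJ/mol, so high-spin lies lower.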